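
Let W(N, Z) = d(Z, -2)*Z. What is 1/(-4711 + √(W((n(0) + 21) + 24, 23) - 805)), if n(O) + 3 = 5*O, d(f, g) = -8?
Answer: -4711/22194510 - I*√989/22194510 ≈ -0.00021226 - 1.4169e-6*I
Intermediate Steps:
n(O) = -3 + 5*O
W(N, Z) = -8*Z
1/(-4711 + √(W((n(0) + 21) + 24, 23) - 805)) = 1/(-4711 + √(-8*23 - 805)) = 1/(-4711 + √(-184 - 805)) = 1/(-4711 + √(-989)) = 1/(-4711 + I*√989)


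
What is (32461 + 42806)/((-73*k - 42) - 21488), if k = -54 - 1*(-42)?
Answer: -75267/20654 ≈ -3.6442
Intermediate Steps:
k = -12 (k = -54 + 42 = -12)
(32461 + 42806)/((-73*k - 42) - 21488) = (32461 + 42806)/((-73*(-12) - 42) - 21488) = 75267/((876 - 42) - 21488) = 75267/(834 - 21488) = 75267/(-20654) = 75267*(-1/20654) = -75267/20654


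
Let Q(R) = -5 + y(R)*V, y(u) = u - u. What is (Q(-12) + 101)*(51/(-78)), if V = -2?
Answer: -816/13 ≈ -62.769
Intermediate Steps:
y(u) = 0
Q(R) = -5 (Q(R) = -5 + 0*(-2) = -5 + 0 = -5)
(Q(-12) + 101)*(51/(-78)) = (-5 + 101)*(51/(-78)) = 96*(51*(-1/78)) = 96*(-17/26) = -816/13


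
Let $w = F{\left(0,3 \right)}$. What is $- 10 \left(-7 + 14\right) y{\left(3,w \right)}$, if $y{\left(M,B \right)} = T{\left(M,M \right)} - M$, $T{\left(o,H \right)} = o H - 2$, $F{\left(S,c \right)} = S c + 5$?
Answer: $-280$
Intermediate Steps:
$F{\left(S,c \right)} = 5 + S c$
$w = 5$ ($w = 5 + 0 \cdot 3 = 5 + 0 = 5$)
$T{\left(o,H \right)} = -2 + H o$ ($T{\left(o,H \right)} = H o - 2 = -2 + H o$)
$y{\left(M,B \right)} = -2 + M^{2} - M$ ($y{\left(M,B \right)} = \left(-2 + M M\right) - M = \left(-2 + M^{2}\right) - M = -2 + M^{2} - M$)
$- 10 \left(-7 + 14\right) y{\left(3,w \right)} = - 10 \left(-7 + 14\right) \left(-2 + 3^{2} - 3\right) = \left(-10\right) 7 \left(-2 + 9 - 3\right) = \left(-70\right) 4 = -280$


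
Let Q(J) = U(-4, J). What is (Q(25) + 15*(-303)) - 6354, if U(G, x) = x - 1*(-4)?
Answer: -10870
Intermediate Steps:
U(G, x) = 4 + x (U(G, x) = x + 4 = 4 + x)
Q(J) = 4 + J
(Q(25) + 15*(-303)) - 6354 = ((4 + 25) + 15*(-303)) - 6354 = (29 - 4545) - 6354 = -4516 - 6354 = -10870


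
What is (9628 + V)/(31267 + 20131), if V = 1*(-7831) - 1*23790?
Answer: -21993/51398 ≈ -0.42790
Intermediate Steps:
V = -31621 (V = -7831 - 23790 = -31621)
(9628 + V)/(31267 + 20131) = (9628 - 31621)/(31267 + 20131) = -21993/51398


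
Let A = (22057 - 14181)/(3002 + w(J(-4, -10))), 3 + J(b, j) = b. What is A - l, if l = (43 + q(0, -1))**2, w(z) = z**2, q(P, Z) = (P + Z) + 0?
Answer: -5374088/3051 ≈ -1761.4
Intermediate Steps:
J(b, j) = -3 + b
q(P, Z) = P + Z
A = 7876/3051 (A = (22057 - 14181)/(3002 + (-3 - 4)**2) = 7876/(3002 + (-7)**2) = 7876/(3002 + 49) = 7876/3051 ≈ 2.5814)
l = 1764 (l = (43 + (0 - 1))**2 = (43 - 1)**2 = 42**2 = 1764)
A - l = 7876/3051 - 1*1764 = 7876/3051 - 1764 = -5374088/3051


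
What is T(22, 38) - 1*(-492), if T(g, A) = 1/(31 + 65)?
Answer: 47233/96 ≈ 492.01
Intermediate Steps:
T(g, A) = 1/96
T(22, 38) - 1*(-492) = 1/96 - 1*(-492) = 1/96 + 492 = 47233/96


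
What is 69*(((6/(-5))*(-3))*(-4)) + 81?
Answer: -4563/5 ≈ -912.60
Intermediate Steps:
69*(((6/(-5))*(-3))*(-4)) + 81 = 69*(((6*(-1/5))*(-3))*(-4)) + 81 = 69*(-6/5*(-3)*(-4)) + 81 = 69*((18/5)*(-4)) + 81 = 69*(-72/5) + 81 = -4968/5 + 81 = -4563/5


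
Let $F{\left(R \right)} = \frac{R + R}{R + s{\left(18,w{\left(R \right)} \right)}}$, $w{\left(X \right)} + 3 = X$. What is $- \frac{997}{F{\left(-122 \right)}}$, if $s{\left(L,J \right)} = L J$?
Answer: $- \frac{591221}{61} \approx -9692.1$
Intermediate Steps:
$w{\left(X \right)} = -3 + X$
$s{\left(L,J \right)} = J L$
$F{\left(R \right)} = \frac{2 R}{-54 + 19 R}$ ($F{\left(R \right)} = \frac{R + R}{R + \left(-3 + R\right) 18} = \frac{2 R}{R + \left(-54 + 18 R\right)} = \frac{2 R}{-54 + 19 R}$)
$- \frac{997}{F{\left(-122 \right)}} = - \frac{997}{2 \left(-122\right) \frac{1}{-54 + 19 \left(-122\right)}} = - \frac{997}{2 \left(-122\right) \frac{1}{-54 - 2318}} = - \frac{997}{2 \left(-122\right) \frac{1}{-2372}} = - \frac{997}{2 \left(-122\right) \left(- \frac{1}{2372}\right)} = - \frac{997}{\frac{61}{593}} = \left(-997\right) \frac{593}{61} = - \frac{591221}{61}$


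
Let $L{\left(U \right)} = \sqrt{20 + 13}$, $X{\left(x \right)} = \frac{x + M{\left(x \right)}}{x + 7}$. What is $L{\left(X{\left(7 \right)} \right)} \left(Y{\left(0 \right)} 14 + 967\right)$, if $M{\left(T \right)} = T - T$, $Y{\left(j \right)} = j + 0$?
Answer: $967 \sqrt{33} \approx 5555.0$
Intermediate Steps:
$Y{\left(j \right)} = j$
$M{\left(T \right)} = 0$
$X{\left(x \right)} = \frac{x}{7 + x}$ ($X{\left(x \right)} = \frac{x + 0}{x + 7} = \frac{x}{7 + x}$)
$L{\left(U \right)} = \sqrt{33}$
$L{\left(X{\left(7 \right)} \right)} \left(Y{\left(0 \right)} 14 + 967\right) = \sqrt{33} \left(0 \cdot 14 + 967\right) = \sqrt{33} \left(0 + 967\right) = \sqrt{33} \cdot 967 = 967 \sqrt{33}$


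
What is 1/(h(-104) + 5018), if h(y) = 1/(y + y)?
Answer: 208/1043743 ≈ 0.00019928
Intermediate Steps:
h(y) = 1/(2*y)
1/(h(-104) + 5018) = 1/((½)/(-104) + 5018) = 1/((½)*(-1/104) + 5018) = 1/(-1/208 + 5018) = 1/(1043743/208) = 208/1043743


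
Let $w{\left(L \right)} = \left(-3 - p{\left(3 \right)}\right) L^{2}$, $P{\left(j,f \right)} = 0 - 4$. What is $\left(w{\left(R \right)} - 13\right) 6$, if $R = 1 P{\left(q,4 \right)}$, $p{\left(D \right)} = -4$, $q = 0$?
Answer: $18$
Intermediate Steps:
$P{\left(j,f \right)} = -4$
$R = -4$ ($R = 1 \left(-4\right) = -4$)
$w{\left(L \right)} = L^{2}$ ($w{\left(L \right)} = \left(-3 - -4\right) L^{2} = \left(-3 + 4\right) L^{2} = 1 L^{2} = L^{2}$)
$\left(w{\left(R \right)} - 13\right) 6 = \left(\left(-4\right)^{2} - 13\right) 6 = \left(16 - 13\right) 6 = 3 \cdot 6 = 18$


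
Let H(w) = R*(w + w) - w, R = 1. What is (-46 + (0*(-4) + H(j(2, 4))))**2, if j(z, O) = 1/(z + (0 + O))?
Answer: 75625/36 ≈ 2100.7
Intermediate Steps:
j(z, O) = 1/(O + z) (j(z, O) = 1/(z + O) = 1/(O + z))
H(w) = w (H(w) = 1*(w + w) - w = 1*(2*w) - w = 2*w - w = w)
(-46 + (0*(-4) + H(j(2, 4))))**2 = (-46 + (0*(-4) + 1/(4 + 2)))**2 = (-46 + (0 + 1/6))**2 = (-46 + 1/6)**2 = (-275/6)**2 = 75625/36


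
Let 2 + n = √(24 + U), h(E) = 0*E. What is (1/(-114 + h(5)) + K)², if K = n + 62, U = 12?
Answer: 56595529/12996 ≈ 4354.8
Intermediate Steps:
h(E) = 0
n = 4 (n = -2 + √(24 + 12) = -2 + √36 = -2 + 6 = 4)
K = 66 (K = 4 + 62 = 66)
(1/(-114 + h(5)) + K)² = (1/(-114 + 0) + 66)² = (1/(-114) + 66)² = (-1/114 + 66)² = (7523/114)² = 56595529/12996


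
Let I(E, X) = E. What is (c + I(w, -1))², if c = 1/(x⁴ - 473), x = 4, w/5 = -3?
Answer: 10601536/47089 ≈ 225.14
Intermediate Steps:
w = -15 (w = 5*(-3) = -15)
c = -1/217 (c = 1/(4⁴ - 473) = 1/(256 - 473) = 1/(-217) = -1/217 ≈ -0.0046083)
(c + I(w, -1))² = (-1/217 - 15)² = (-3256/217)² = 10601536/47089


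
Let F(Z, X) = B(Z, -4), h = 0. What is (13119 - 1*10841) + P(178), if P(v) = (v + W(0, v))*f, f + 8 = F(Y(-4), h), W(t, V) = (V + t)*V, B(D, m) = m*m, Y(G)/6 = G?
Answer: 257174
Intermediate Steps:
Y(G) = 6*G
B(D, m) = m**2
W(t, V) = V*(V + t)
F(Z, X) = 16 (F(Z, X) = (-4)**2 = 16)
f = 8 (f = -8 + 16 = 8)
P(v) = 8*v + 8*v**2 (P(v) = (v + v*(v + 0))*8 = (v + v*v)*8 = (v + v**2)*8 = 8*v + 8*v**2)
(13119 - 1*10841) + P(178) = (13119 - 1*10841) + 8*178*(1 + 178) = (13119 - 10841) + 8*178*179 = 2278 + 254896 = 257174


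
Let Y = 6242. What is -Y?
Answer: -6242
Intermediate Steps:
-Y = -1*6242 = -6242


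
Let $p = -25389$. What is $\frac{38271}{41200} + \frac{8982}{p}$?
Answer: $\frac{66844891}{116225200} \approx 0.57513$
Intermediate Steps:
$\frac{38271}{41200} + \frac{8982}{p} = \frac{38271}{41200} + \frac{8982}{-25389} = 38271 \cdot \frac{1}{41200} + 8982 \left(- \frac{1}{25389}\right) = \frac{38271}{41200} - \frac{998}{2821} = \frac{66844891}{116225200}$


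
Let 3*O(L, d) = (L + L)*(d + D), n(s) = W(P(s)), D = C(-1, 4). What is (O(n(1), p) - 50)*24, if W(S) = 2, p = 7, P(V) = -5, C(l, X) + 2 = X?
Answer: -912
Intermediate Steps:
C(l, X) = -2 + X
D = 2 (D = -2 + 4 = 2)
n(s) = 2
O(L, d) = 2*L*(2 + d)/3 (O(L, d) = ((L + L)*(d + 2))/3 = ((2*L)*(2 + d))/3 = (2*L*(2 + d))/3 = 2*L*(2 + d)/3)
(O(n(1), p) - 50)*24 = ((2/3)*2*(2 + 7) - 50)*24 = ((2/3)*2*9 - 50)*24 = (12 - 50)*24 = -38*24 = -912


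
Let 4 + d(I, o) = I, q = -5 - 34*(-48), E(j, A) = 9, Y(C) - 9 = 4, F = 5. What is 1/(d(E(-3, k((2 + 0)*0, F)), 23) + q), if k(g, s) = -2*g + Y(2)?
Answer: 1/1632 ≈ 0.00061275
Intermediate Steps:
Y(C) = 13 (Y(C) = 9 + 4 = 13)
k(g, s) = 13 - 2*g (k(g, s) = -2*g + 13 = 13 - 2*g)
q = 1627 (q = -5 + 1632 = 1627)
d(I, o) = -4 + I
1/(d(E(-3, k((2 + 0)*0, F)), 23) + q) = 1/((-4 + 9) + 1627) = 1/(5 + 1627) = 1/1632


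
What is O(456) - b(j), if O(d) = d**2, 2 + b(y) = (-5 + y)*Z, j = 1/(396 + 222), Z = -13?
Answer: 128465527/618 ≈ 2.0787e+5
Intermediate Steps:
j = 1/618 ≈ 0.0016181
b(y) = 63 - 13*y (b(y) = -2 + (-5 + y)*(-13) = -2 + (65 - 13*y) = 63 - 13*y)
O(456) - b(j) = 456**2 - (63 - 13*1/618) = 207936 - (63 - 13/618) = 207936 - 1*38921/618 = 207936 - 38921/618 = 128465527/618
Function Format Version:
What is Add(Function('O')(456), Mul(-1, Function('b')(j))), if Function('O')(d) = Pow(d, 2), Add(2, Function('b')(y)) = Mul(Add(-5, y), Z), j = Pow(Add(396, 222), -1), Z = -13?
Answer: Rational(128465527, 618) ≈ 2.0787e+5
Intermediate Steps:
j = Rational(1, 618) (j = Pow(618, -1) = Rational(1, 618) ≈ 0.0016181)
Function('b')(y) = Add(63, Mul(-13, y)) (Function('b')(y) = Add(-2, Mul(Add(-5, y), -13)) = Add(-2, Add(65, Mul(-13, y))) = Add(63, Mul(-13, y)))
Add(Function('O')(456), Mul(-1, Function('b')(j))) = Add(Pow(456, 2), Mul(-1, Add(63, Mul(-13, Rational(1, 618))))) = Add(207936, Mul(-1, Add(63, Rational(-13, 618)))) = Add(207936, Mul(-1, Rational(38921, 618))) = Add(207936, Rational(-38921, 618)) = Rational(128465527, 618)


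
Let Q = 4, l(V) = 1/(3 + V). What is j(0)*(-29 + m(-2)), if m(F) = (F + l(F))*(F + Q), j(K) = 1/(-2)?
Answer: 31/2 ≈ 15.500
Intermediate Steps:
j(K) = -½
m(F) = (4 + F)*(F + 1/(3 + F)) (m(F) = (F + 1/(3 + F))*(F + 4) = (F + 1/(3 + F))*(4 + F) = (4 + F)*(F + 1/(3 + F)))
j(0)*(-29 + m(-2)) = -(-29 + (4 - 2 - 2*(3 - 2)*(4 - 2))/(3 - 2))/2 = -(-29 + (4 - 2 - 2*1*2)/1)/2 = -(-29 + 1*(4 - 2 - 4))/2 = -(-29 + 1*(-2))/2 = -(-29 - 2)/2 = -½*(-31) = 31/2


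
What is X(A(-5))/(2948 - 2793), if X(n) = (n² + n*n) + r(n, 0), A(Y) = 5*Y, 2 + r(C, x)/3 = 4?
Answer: 1256/155 ≈ 8.1032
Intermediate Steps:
r(C, x) = 6 (r(C, x) = -6 + 3*4 = -6 + 12 = 6)
X(n) = 6 + 2*n² (X(n) = (n² + n*n) + 6 = (n² + n²) + 6 = 2*n² + 6 = 6 + 2*n²)
X(A(-5))/(2948 - 2793) = (6 + 2*(5*(-5))²)/(2948 - 2793) = (6 + 2*(-25)²)/155 = (6 + 2*625)*(1/155) = (6 + 1250)*(1/155) = 1256*(1/155) = 1256/155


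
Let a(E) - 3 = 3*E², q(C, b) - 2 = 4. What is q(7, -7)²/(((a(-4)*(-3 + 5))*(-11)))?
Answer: -6/187 ≈ -0.032086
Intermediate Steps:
q(C, b) = 6 (q(C, b) = 2 + 4 = 6)
a(E) = 3 + 3*E²
q(7, -7)²/(((a(-4)*(-3 + 5))*(-11))) = 6²/((((3 + 3*(-4)²)*(-3 + 5))*(-11))) = 36/((((3 + 3*16)*2)*(-11))) = 36/((((3 + 48)*2)*(-11))) = 36/(((51*2)*(-11))) = 36/((102*(-11))) = 36/(-1122) = 36*(-1/1122) = -6/187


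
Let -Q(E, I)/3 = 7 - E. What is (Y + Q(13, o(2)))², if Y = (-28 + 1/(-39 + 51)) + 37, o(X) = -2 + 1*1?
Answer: 105625/144 ≈ 733.51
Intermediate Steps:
o(X) = -1 (o(X) = -2 + 1 = -1)
Q(E, I) = -21 + 3*E (Q(E, I) = -3*(7 - E) = -21 + 3*E)
Y = 109/12 (Y = (-28 + 1/12) + 37 = -335/12 + 37 = 109/12 ≈ 9.0833)
(Y + Q(13, o(2)))² = (109/12 + (-21 + 3*13))² = (109/12 + (-21 + 39))² = (109/12 + 18)² = (325/12)² = 105625/144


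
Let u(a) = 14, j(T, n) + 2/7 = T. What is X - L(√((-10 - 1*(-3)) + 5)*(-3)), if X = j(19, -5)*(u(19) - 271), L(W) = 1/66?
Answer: -2222029/462 ≈ -4809.6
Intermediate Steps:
j(T, n) = -2/7 + T
L(W) = 1/66
X = -33667/7 (X = (-2/7 + 19)*(14 - 271) = (131/7)*(-257) = -33667/7 ≈ -4809.6)
X - L(√((-10 - 1*(-3)) + 5)*(-3)) = -33667/7 - 1*1/66 = -33667/7 - 1/66 = -2222029/462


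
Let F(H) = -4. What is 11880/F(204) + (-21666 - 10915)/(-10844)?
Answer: -32174099/10844 ≈ -2967.0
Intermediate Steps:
11880/F(204) + (-21666 - 10915)/(-10844) = 11880/(-4) + (-21666 - 10915)/(-10844) = 11880*(-1/4) - 32581*(-1/10844) = -2970 + 32581/10844 = -32174099/10844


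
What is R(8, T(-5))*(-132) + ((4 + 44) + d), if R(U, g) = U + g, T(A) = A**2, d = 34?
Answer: -4274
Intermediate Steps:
R(8, T(-5))*(-132) + ((4 + 44) + d) = (8 + (-5)**2)*(-132) + ((4 + 44) + 34) = (8 + 25)*(-132) + (48 + 34) = 33*(-132) + 82 = -4356 + 82 = -4274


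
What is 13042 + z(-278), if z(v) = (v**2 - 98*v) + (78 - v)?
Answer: 117926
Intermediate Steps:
z(v) = 78 + v**2 - 99*v
13042 + z(-278) = 13042 + (78 + (-278)**2 - 99*(-278)) = 13042 + (78 + 77284 + 27522) = 13042 + 104884 = 117926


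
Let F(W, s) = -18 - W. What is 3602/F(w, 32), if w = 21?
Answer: -3602/39 ≈ -92.359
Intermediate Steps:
3602/F(w, 32) = 3602/(-18 - 1*21) = 3602/(-18 - 21) = 3602/(-39) = 3602*(-1/39) = -3602/39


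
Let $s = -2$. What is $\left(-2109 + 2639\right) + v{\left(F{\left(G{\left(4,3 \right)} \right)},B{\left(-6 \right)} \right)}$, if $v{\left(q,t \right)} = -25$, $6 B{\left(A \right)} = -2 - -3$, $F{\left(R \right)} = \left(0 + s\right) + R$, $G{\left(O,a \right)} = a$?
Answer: $505$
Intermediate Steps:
$F{\left(R \right)} = -2 + R$ ($F{\left(R \right)} = \left(0 - 2\right) + R = -2 + R$)
$B{\left(A \right)} = \frac{1}{6}$ ($B{\left(A \right)} = \frac{-2 - -3}{6} = \frac{-2 + 3}{6} = \frac{1}{6} \cdot 1 = \frac{1}{6}$)
$\left(-2109 + 2639\right) + v{\left(F{\left(G{\left(4,3 \right)} \right)},B{\left(-6 \right)} \right)} = \left(-2109 + 2639\right) - 25 = 530 - 25 = 505$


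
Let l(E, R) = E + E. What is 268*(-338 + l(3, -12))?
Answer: -88976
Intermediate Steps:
l(E, R) = 2*E
268*(-338 + l(3, -12)) = 268*(-338 + 2*3) = 268*(-338 + 6) = 268*(-332) = -88976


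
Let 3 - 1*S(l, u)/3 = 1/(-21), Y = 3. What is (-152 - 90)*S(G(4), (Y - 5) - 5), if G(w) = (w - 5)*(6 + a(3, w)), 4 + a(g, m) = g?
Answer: -15488/7 ≈ -2212.6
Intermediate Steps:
a(g, m) = -4 + g
G(w) = -25 + 5*w (G(w) = (w - 5)*(6 + (-4 + 3)) = (-5 + w)*(6 - 1) = (-5 + w)*5 = -25 + 5*w)
S(l, u) = 64/7 (S(l, u) = 9 - 3/(-21) = 9 - 3*(-1/21) = 9 + ⅐ = 64/7)
(-152 - 90)*S(G(4), (Y - 5) - 5) = (-152 - 90)*(64/7) = -242*64/7 = -15488/7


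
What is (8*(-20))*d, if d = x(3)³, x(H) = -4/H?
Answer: 10240/27 ≈ 379.26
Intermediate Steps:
d = -64/27 (d = (-4/3)³ = -64/27 ≈ -2.3704)
(8*(-20))*d = (8*(-20))*(-64/27) = -160*(-64/27) = 10240/27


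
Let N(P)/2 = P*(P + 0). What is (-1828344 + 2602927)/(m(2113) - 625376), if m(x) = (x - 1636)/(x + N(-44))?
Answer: -515097695/415874987 ≈ -1.2386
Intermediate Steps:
N(P) = 2*P² (N(P) = 2*(P*(P + 0)) = 2*(P*P) = 2*P²)
m(x) = (-1636 + x)/(3872 + x) (m(x) = (x - 1636)/(x + 2*(-44)²) = (-1636 + x)/(x + 2*1936) = (-1636 + x)/(x + 3872) = (-1636 + x)/(3872 + x))
(-1828344 + 2602927)/(m(2113) - 625376) = (-1828344 + 2602927)/((-1636 + 2113)/(3872 + 2113) - 625376) = 774583/(477/5985 - 625376) = 774583/((1/5985)*477 - 625376) = 774583/(53/665 - 625376) = 774583/(-415874987/665) = 774583*(-665/415874987) = -515097695/415874987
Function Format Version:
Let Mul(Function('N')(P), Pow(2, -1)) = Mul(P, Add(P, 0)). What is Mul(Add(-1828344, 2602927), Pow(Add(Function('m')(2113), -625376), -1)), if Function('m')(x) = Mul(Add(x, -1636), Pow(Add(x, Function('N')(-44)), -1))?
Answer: Rational(-515097695, 415874987) ≈ -1.2386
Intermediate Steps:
Function('N')(P) = Mul(2, Pow(P, 2)) (Function('N')(P) = Mul(2, Mul(P, Add(P, 0))) = Mul(2, Mul(P, P)) = Mul(2, Pow(P, 2)))
Function('m')(x) = Mul(Pow(Add(3872, x), -1), Add(-1636, x)) (Function('m')(x) = Mul(Add(x, -1636), Pow(Add(x, Mul(2, Pow(-44, 2))), -1)) = Mul(Add(-1636, x), Pow(Add(x, Mul(2, 1936)), -1)) = Mul(Add(-1636, x), Pow(Add(x, 3872), -1)) = Mul(Add(-1636, x), Pow(Add(3872, x), -1)) = Mul(Pow(Add(3872, x), -1), Add(-1636, x)))
Mul(Add(-1828344, 2602927), Pow(Add(Function('m')(2113), -625376), -1)) = Mul(Add(-1828344, 2602927), Pow(Add(Mul(Pow(Add(3872, 2113), -1), Add(-1636, 2113)), -625376), -1)) = Mul(774583, Pow(Add(Mul(Pow(5985, -1), 477), -625376), -1)) = Mul(774583, Pow(Add(Mul(Rational(1, 5985), 477), -625376), -1)) = Mul(774583, Pow(Add(Rational(53, 665), -625376), -1)) = Mul(774583, Pow(Rational(-415874987, 665), -1)) = Mul(774583, Rational(-665, 415874987)) = Rational(-515097695, 415874987)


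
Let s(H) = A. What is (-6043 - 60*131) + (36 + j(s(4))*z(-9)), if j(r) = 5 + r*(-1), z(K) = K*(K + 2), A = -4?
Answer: -13300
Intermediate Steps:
s(H) = -4
z(K) = K*(2 + K)
j(r) = 5 - r
(-6043 - 60*131) + (36 + j(s(4))*z(-9)) = (-6043 - 60*131) + (36 + (5 - 1*(-4))*(-9*(2 - 9))) = (-6043 - 7860) + (36 + (5 + 4)*(-9*(-7))) = -13903 + (36 + 9*63) = -13903 + (36 + 567) = -13903 + 603 = -13300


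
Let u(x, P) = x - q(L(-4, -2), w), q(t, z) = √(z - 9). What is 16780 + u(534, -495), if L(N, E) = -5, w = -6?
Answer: 17314 - I*√15 ≈ 17314.0 - 3.873*I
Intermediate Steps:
q(t, z) = √(-9 + z)
u(x, P) = x - I*√15 (u(x, P) = x - √(-9 - 6) = x - √(-15) = x - I*√15)
16780 + u(534, -495) = 16780 + (534 - I*√15) = 17314 - I*√15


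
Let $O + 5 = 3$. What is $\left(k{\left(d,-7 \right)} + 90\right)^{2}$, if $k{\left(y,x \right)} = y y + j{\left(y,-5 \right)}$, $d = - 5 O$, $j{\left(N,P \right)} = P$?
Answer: $34225$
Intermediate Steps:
$O = -2$ ($O = -5 + 3 = -2$)
$d = 10$ ($d = \left(-5\right) \left(-2\right) = 10$)
$k{\left(y,x \right)} = -5 + y^{2}$ ($k{\left(y,x \right)} = y y - 5 = y^{2} - 5 = -5 + y^{2}$)
$\left(k{\left(d,-7 \right)} + 90\right)^{2} = \left(\left(-5 + 10^{2}\right) + 90\right)^{2} = \left(\left(-5 + 100\right) + 90\right)^{2} = \left(95 + 90\right)^{2} = 185^{2} = 34225$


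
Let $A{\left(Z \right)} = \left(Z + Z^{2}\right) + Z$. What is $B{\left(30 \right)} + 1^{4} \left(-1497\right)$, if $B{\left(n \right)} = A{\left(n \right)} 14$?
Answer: $11943$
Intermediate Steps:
$A{\left(Z \right)} = Z^{2} + 2 Z$
$B{\left(n \right)} = 14 n \left(2 + n\right)$ ($B{\left(n \right)} = n \left(2 + n\right) 14 = 14 n \left(2 + n\right)$)
$B{\left(30 \right)} + 1^{4} \left(-1497\right) = 14 \cdot 30 \left(2 + 30\right) + 1^{4} \left(-1497\right) = 14 \cdot 30 \cdot 32 + 1 \left(-1497\right) = 13440 - 1497 = 11943$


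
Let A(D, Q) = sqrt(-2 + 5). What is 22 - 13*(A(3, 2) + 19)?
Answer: -225 - 13*sqrt(3) ≈ -247.52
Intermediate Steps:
A(D, Q) = sqrt(3)
22 - 13*(A(3, 2) + 19) = 22 - 13*(sqrt(3) + 19) = 22 - 13*(19 + sqrt(3)) = 22 + (-247 - 13*sqrt(3)) = -225 - 13*sqrt(3)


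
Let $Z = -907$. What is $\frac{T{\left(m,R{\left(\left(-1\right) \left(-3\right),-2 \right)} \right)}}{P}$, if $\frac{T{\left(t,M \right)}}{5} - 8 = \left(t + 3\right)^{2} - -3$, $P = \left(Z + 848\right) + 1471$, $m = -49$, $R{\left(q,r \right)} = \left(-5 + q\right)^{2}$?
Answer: $\frac{10635}{1412} \approx 7.5319$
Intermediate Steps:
$P = 1412$ ($P = \left(-907 + 848\right) + 1471 = -59 + 1471 = 1412$)
$T{\left(t,M \right)} = 55 + 5 \left(3 + t\right)^{2}$ ($T{\left(t,M \right)} = 40 + 5 \left(\left(t + 3\right)^{2} - -3\right) = 40 + 5 \left(\left(3 + t\right)^{2} + 3\right) = 40 + 5 \left(3 + \left(3 + t\right)^{2}\right) = 40 + \left(15 + 5 \left(3 + t\right)^{2}\right) = 55 + 5 \left(3 + t\right)^{2}$)
$\frac{T{\left(m,R{\left(\left(-1\right) \left(-3\right),-2 \right)} \right)}}{P} = \frac{55 + 5 \left(3 - 49\right)^{2}}{1412} = \left(55 + 5 \left(-46\right)^{2}\right) \frac{1}{1412} = \left(55 + 5 \cdot 2116\right) \frac{1}{1412} = \left(55 + 10580\right) \frac{1}{1412} = 10635 \cdot \frac{1}{1412} = \frac{10635}{1412}$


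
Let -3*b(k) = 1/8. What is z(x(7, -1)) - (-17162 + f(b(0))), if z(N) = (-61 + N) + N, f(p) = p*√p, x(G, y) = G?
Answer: 17115 + I*√6/288 ≈ 17115.0 + 0.0085052*I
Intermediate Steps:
b(k) = -1/24 (b(k) = -1/(3*8) = -⅓*⅛ = -1/24)
f(p) = p^(3/2)
z(N) = -61 + 2*N
z(x(7, -1)) - (-17162 + f(b(0))) = (-61 + 2*7) - (-17162 + (-1/24)^(3/2)) = (-61 + 14) - (-17162 - I*√6/288) = -47 + (17162 + I*√6/288) = 17115 + I*√6/288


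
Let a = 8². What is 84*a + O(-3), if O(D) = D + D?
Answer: 5370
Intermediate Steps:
O(D) = 2*D
a = 64
84*a + O(-3) = 84*64 + 2*(-3) = 5376 - 6 = 5370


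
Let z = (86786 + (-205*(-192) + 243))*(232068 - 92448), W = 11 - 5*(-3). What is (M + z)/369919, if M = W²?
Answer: 17646432856/369919 ≈ 47704.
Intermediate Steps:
W = 26 (W = 11 + 15 = 26)
M = 676 (M = 26² = 676)
z = 17646432180 (z = (86786 + (39360 + 243))*139620 = (86786 + 39603)*139620 = 126389*139620 = 17646432180)
(M + z)/369919 = (676 + 17646432180)/369919 = 17646432856*(1/369919) = 17646432856/369919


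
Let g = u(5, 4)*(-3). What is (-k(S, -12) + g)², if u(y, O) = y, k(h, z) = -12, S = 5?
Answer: 9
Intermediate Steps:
g = -15 (g = 5*(-3) = -15)
(-k(S, -12) + g)² = (-1*(-12) - 15)² = (12 - 15)² = (-3)² = 9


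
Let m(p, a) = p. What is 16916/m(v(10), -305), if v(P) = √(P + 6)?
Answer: 4229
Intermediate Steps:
v(P) = √(6 + P)
16916/m(v(10), -305) = 16916/(√(6 + 10)) = 16916/(√16) = 16916/4 = 16916*(¼) = 4229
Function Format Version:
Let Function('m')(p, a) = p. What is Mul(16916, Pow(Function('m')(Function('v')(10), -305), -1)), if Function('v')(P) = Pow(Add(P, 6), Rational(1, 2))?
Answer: 4229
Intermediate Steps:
Function('v')(P) = Pow(Add(6, P), Rational(1, 2))
Mul(16916, Pow(Function('m')(Function('v')(10), -305), -1)) = Mul(16916, Pow(Pow(Add(6, 10), Rational(1, 2)), -1)) = Mul(16916, Pow(Pow(16, Rational(1, 2)), -1)) = Mul(16916, Pow(4, -1)) = Mul(16916, Rational(1, 4)) = 4229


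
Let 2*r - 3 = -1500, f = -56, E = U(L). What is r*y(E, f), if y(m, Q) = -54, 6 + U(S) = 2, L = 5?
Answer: 40419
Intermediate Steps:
U(S) = -4 (U(S) = -6 + 2 = -4)
E = -4
r = -1497/2 (r = 3/2 + (½)*(-1500) = 3/2 - 750 = -1497/2 ≈ -748.50)
r*y(E, f) = -1497/2*(-54) = 40419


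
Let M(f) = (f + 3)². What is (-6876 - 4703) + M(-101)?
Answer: -1975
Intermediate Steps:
M(f) = (3 + f)²
(-6876 - 4703) + M(-101) = (-6876 - 4703) + (3 - 101)² = -11579 + (-98)² = -11579 + 9604 = -1975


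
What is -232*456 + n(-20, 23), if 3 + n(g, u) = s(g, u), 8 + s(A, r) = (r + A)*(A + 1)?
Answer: -105860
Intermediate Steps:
s(A, r) = -8 + (1 + A)*(A + r) (s(A, r) = -8 + (r + A)*(A + 1) = -8 + (A + r)*(1 + A) = -8 + (1 + A)*(A + r))
n(g, u) = -11 + g + u + g**2 + g*u (n(g, u) = -3 + (-8 + g + u + g**2 + g*u) = -11 + g + u + g**2 + g*u)
-232*456 + n(-20, 23) = -232*456 + (-11 - 20 + 23 + (-20)**2 - 20*23) = -105792 + (-11 - 20 + 23 + 400 - 460) = -105792 - 68 = -105860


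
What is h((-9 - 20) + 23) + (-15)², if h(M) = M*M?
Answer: 261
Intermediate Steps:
h(M) = M²
h((-9 - 20) + 23) + (-15)² = ((-9 - 20) + 23)² + (-15)² = (-29 + 23)² + 225 = (-6)² + 225 = 36 + 225 = 261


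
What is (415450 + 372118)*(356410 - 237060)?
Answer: 93996240800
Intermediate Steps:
(415450 + 372118)*(356410 - 237060) = 787568*119350 = 93996240800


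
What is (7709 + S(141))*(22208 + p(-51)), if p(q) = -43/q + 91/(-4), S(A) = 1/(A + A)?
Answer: 9839167478257/57528 ≈ 1.7103e+8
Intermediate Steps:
S(A) = 1/(2*A)
p(q) = -91/4 - 43/q (p(q) = -43/q + 91*(-1/4) = -43/q - 91/4 = -91/4 - 43/q)
(7709 + S(141))*(22208 + p(-51)) = (7709 + (1/2)/141)*(22208 + (-91/4 - 43/(-51))) = (7709 + (1/2)*(1/141))*(22208 + (-91/4 - 43*(-1/51))) = (7709 + 1/282)*(22208 + (-91/4 + 43/51)) = 2173939*(22208 - 4469/204)/282 = (2173939/282)*(4525963/204) = 9839167478257/57528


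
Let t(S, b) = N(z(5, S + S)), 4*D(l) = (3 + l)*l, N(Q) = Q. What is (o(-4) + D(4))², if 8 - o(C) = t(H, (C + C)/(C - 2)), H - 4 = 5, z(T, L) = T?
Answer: 100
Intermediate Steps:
H = 9 (H = 4 + 5 = 9)
D(l) = l*(3 + l)/4 (D(l) = ((3 + l)*l)/4 = (l*(3 + l))/4 = l*(3 + l)/4)
t(S, b) = 5
o(C) = 3 (o(C) = 8 - 1*5 = 8 - 5 = 3)
(o(-4) + D(4))² = (3 + (¼)*4*(3 + 4))² = (3 + (¼)*4*7)² = (3 + 7)² = 10² = 100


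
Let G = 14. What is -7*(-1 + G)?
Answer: -91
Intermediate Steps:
-7*(-1 + G) = -7*(-1 + 14) = -7*13 = -91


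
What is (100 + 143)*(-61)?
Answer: -14823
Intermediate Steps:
(100 + 143)*(-61) = 243*(-61) = -14823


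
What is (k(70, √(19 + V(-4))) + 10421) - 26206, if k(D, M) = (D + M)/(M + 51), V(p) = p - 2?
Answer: -40848023/2588 - 19*√13/2588 ≈ -15784.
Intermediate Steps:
V(p) = -2 + p
k(D, M) = (D + M)/(51 + M)
(k(70, √(19 + V(-4))) + 10421) - 26206 = ((70 + √(19 + (-2 - 4)))/(51 + √(19 + (-2 - 4))) + 10421) - 26206 = ((70 + √(19 - 6))/(51 + √(19 - 6)) + 10421) - 26206 = ((70 + √13)/(51 + √13) + 10421) - 26206 = (10421 + (70 + √13)/(51 + √13)) - 26206 = -15785 + (70 + √13)/(51 + √13)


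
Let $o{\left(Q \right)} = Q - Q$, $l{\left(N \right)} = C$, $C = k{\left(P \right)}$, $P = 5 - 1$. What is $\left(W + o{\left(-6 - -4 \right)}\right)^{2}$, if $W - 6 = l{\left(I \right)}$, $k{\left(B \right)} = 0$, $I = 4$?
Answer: $36$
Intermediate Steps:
$P = 4$ ($P = 5 - 1 = 4$)
$C = 0$
$l{\left(N \right)} = 0$
$o{\left(Q \right)} = 0$
$W = 6$ ($W = 6 + 0 = 6$)
$\left(W + o{\left(-6 - -4 \right)}\right)^{2} = \left(6 + 0\right)^{2} = 6^{2} = 36$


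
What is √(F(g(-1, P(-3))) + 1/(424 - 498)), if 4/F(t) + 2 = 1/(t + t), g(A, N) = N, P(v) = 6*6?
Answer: I*√227036810/10582 ≈ 1.4239*I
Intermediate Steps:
P(v) = 36
F(t) = 4/(-2 + 1/(2*t)) (F(t) = 4/(-2 + 1/(t + t)) = 4/(-2 + 1/(2*t)))
√(F(g(-1, P(-3))) + 1/(424 - 498)) = √(-8*36/(-1 + 4*36) + 1/(424 - 498)) = √(-8*36/(-1 + 144) + 1/(-74)) = √(-8*36/143 - 1/74) = √(-8*36*1/143 - 1/74) = √(-288/143 - 1/74) = √(-21455/10582) = I*√227036810/10582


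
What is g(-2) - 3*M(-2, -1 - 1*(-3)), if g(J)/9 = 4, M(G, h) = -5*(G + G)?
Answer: -24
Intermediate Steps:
M(G, h) = -10*G
g(J) = 36 (g(J) = 9*4 = 36)
g(-2) - 3*M(-2, -1 - 1*(-3)) = 36 - (-30)*(-2) = 36 - 3*20 = 36 - 60 = -24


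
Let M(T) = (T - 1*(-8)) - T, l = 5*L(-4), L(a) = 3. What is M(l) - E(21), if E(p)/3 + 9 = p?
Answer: -28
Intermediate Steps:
E(p) = -27 + 3*p
l = 15 (l = 5*3 = 15)
M(T) = 8 (M(T) = (T + 8) - T = (8 + T) - T = 8)
M(l) - E(21) = 8 - (-27 + 3*21) = 8 - (-27 + 63) = 8 - 1*36 = 8 - 36 = -28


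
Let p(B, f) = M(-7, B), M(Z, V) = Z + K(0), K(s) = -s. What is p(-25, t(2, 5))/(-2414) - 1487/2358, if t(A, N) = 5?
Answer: -893278/1423053 ≈ -0.62772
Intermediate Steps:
M(Z, V) = Z (M(Z, V) = Z - 1*0 = Z + 0 = Z)
p(B, f) = -7
p(-25, t(2, 5))/(-2414) - 1487/2358 = -7/(-2414) - 1487/2358 = -7*(-1/2414) - 1487*1/2358 = 7/2414 - 1487/2358 = -893278/1423053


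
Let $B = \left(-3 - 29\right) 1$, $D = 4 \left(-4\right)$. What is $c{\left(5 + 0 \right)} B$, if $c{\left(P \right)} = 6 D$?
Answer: $3072$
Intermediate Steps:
$D = -16$
$B = -32$ ($B = \left(-32\right) 1 = -32$)
$c{\left(P \right)} = -96$ ($c{\left(P \right)} = 6 \left(-16\right) = -96$)
$c{\left(5 + 0 \right)} B = \left(-96\right) \left(-32\right) = 3072$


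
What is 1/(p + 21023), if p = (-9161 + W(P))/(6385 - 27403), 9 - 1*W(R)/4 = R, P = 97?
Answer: 7006/147290309 ≈ 4.7566e-5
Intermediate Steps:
W(R) = 36 - 4*R
p = 3171/7006 (p = (-9161 + (36 - 4*97))/(6385 - 27403) = (-9161 + (36 - 388))/(-21018) = (-9161 - 352)*(-1/21018) = -9513*(-1/21018) = 3171/7006 ≈ 0.45261)
1/(p + 21023) = 1/(3171/7006 + 21023) = 1/(147290309/7006) = 7006/147290309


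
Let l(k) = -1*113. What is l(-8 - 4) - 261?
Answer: -374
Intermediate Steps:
l(k) = -113
l(-8 - 4) - 261 = -113 - 261 = -374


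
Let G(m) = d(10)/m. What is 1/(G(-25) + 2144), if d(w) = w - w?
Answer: 1/2144 ≈ 0.00046642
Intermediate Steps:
d(w) = 0
G(m) = 0 (G(m) = 0/m = 0)
1/(G(-25) + 2144) = 1/(0 + 2144) = 1/2144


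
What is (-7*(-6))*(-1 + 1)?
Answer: 0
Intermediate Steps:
(-7*(-6))*(-1 + 1) = 42*0 = 0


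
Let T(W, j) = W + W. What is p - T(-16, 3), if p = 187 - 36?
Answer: 183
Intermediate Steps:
T(W, j) = 2*W
p = 151
p - T(-16, 3) = 151 - 2*(-16) = 151 - 1*(-32) = 151 + 32 = 183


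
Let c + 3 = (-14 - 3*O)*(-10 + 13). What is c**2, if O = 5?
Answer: 8100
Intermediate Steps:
c = -90 (c = -3 + (-14 - 3*5)*(-10 + 13) = -3 + (-14 - 15)*3 = -3 - 29*3 = -3 - 87 = -90)
c**2 = (-90)**2 = 8100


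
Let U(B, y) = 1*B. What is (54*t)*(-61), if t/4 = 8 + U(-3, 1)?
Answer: -65880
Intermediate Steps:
U(B, y) = B
t = 20 (t = 4*(8 - 3) = 4*5 = 20)
(54*t)*(-61) = (54*20)*(-61) = 1080*(-61) = -65880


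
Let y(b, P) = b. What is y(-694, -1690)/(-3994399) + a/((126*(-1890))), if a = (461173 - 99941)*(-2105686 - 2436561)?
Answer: 1638507431188449614/237806544465 ≈ 6.8901e+6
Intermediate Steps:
a = -1640804968304 (a = 361232*(-4542247) = -1640804968304)
y(-694, -1690)/(-3994399) + a/((126*(-1890))) = -694/(-3994399) - 1640804968304/(126*(-1890)) = -694*(-1/3994399) - 1640804968304/(-238140) = 694/3994399 - 1640804968304*(-1/238140) = 694/3994399 + 410201242076/59535 = 1638507431188449614/237806544465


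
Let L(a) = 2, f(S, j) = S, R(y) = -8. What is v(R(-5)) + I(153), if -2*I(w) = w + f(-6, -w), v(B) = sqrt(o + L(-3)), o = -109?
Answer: -147/2 + I*sqrt(107) ≈ -73.5 + 10.344*I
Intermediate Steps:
v(B) = I*sqrt(107) (v(B) = sqrt(-109 + 2) = sqrt(-107) = I*sqrt(107))
I(w) = 3 - w/2 (I(w) = -(w - 6)/2 = -(-6 + w)/2 = 3 - w/2)
v(R(-5)) + I(153) = I*sqrt(107) + (3 - 1/2*153) = I*sqrt(107) + (3 - 153/2) = I*sqrt(107) - 147/2 = -147/2 + I*sqrt(107)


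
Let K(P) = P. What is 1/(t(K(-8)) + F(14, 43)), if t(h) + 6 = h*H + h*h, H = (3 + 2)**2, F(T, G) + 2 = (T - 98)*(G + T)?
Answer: -1/4932 ≈ -0.00020276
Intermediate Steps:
F(T, G) = -2 + (-98 + T)*(G + T) (F(T, G) = -2 + (T - 98)*(G + T) = -2 + (-98 + T)*(G + T))
H = 25 (H = 5**2 = 25)
t(h) = -6 + h**2 + 25*h (t(h) = -6 + (h*25 + h*h) = -6 + (25*h + h**2) = -6 + (h**2 + 25*h) = -6 + h**2 + 25*h)
1/(t(K(-8)) + F(14, 43)) = 1/((-6 + (-8)**2 + 25*(-8)) + (-2 + 14**2 - 98*43 - 98*14 + 43*14)) = 1/((-6 + 64 - 200) + (-2 + 196 - 4214 - 1372 + 602)) = 1/(-142 - 4790) = 1/(-4932) = -1/4932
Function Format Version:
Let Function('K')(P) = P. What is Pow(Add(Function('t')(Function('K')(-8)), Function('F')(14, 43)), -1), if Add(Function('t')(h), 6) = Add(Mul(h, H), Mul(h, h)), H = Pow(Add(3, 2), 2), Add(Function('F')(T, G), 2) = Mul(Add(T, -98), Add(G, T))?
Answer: Rational(-1, 4932) ≈ -0.00020276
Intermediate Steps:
Function('F')(T, G) = Add(-2, Mul(Add(-98, T), Add(G, T))) (Function('F')(T, G) = Add(-2, Mul(Add(T, -98), Add(G, T))) = Add(-2, Mul(Add(-98, T), Add(G, T))))
H = 25 (H = Pow(5, 2) = 25)
Function('t')(h) = Add(-6, Pow(h, 2), Mul(25, h)) (Function('t')(h) = Add(-6, Add(Mul(h, 25), Mul(h, h))) = Add(-6, Add(Mul(25, h), Pow(h, 2))) = Add(-6, Add(Pow(h, 2), Mul(25, h))) = Add(-6, Pow(h, 2), Mul(25, h)))
Pow(Add(Function('t')(Function('K')(-8)), Function('F')(14, 43)), -1) = Pow(Add(Add(-6, Pow(-8, 2), Mul(25, -8)), Add(-2, Pow(14, 2), Mul(-98, 43), Mul(-98, 14), Mul(43, 14))), -1) = Pow(Add(Add(-6, 64, -200), Add(-2, 196, -4214, -1372, 602)), -1) = Pow(Add(-142, -4790), -1) = Pow(-4932, -1) = Rational(-1, 4932)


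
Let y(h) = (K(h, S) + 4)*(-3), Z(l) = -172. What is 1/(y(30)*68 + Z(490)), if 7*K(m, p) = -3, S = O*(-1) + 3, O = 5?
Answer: -7/6304 ≈ -0.0011104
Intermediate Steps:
S = -2 (S = 5*(-1) + 3 = -5 + 3 = -2)
K(m, p) = -3/7 (K(m, p) = (⅐)*(-3) = -3/7)
y(h) = -75/7 (y(h) = (-3/7 + 4)*(-3) = (25/7)*(-3) = -75/7)
1/(y(30)*68 + Z(490)) = 1/(-75/7*68 - 172) = 1/(-5100/7 - 172) = 1/(-6304/7) = -7/6304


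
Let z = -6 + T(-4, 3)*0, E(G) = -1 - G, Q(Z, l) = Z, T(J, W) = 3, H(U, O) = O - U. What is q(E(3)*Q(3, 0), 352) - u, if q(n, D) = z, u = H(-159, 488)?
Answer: -653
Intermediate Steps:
u = 647 (u = 488 - 1*(-159) = 488 + 159 = 647)
z = -6 (z = -6 + 3*0 = -6 + 0 = -6)
q(n, D) = -6
q(E(3)*Q(3, 0), 352) - u = -6 - 1*647 = -6 - 647 = -653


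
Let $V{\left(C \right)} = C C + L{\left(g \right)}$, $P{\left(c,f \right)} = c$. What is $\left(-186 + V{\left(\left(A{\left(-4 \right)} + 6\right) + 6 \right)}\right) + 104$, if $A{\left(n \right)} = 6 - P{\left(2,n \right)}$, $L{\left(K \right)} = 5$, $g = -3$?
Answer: $179$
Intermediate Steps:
$A{\left(n \right)} = 4$ ($A{\left(n \right)} = 6 - 2 = 4$)
$V{\left(C \right)} = 5 + C^{2}$ ($V{\left(C \right)} = C C + 5 = C^{2} + 5 = 5 + C^{2}$)
$\left(-186 + V{\left(\left(A{\left(-4 \right)} + 6\right) + 6 \right)}\right) + 104 = \left(-186 + \left(5 + \left(\left(4 + 6\right) + 6\right)^{2}\right)\right) + 104 = \left(-186 + \left(5 + \left(10 + 6\right)^{2}\right)\right) + 104 = \left(-186 + \left(5 + 16^{2}\right)\right) + 104 = \left(-186 + \left(5 + 256\right)\right) + 104 = \left(-186 + 261\right) + 104 = 75 + 104 = 179$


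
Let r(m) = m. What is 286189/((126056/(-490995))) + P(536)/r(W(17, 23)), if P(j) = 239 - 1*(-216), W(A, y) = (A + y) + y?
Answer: -1264648118855/1134504 ≈ -1.1147e+6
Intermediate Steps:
W(A, y) = A + 2*y
P(j) = 455 (P(j) = 239 + 216 = 455)
286189/((126056/(-490995))) + P(536)/r(W(17, 23)) = 286189/((126056/(-490995))) + 455/(17 + 2*23) = 286189/((126056*(-1/490995))) + 455/(17 + 46) = 286189/(-126056/490995) + 455/63 = 286189*(-490995/126056) + 455*(1/63) = -140517368055/126056 + 65/9 = -1264648118855/1134504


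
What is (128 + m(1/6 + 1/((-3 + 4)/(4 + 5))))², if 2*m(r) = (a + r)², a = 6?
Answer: 306145009/5184 ≈ 59056.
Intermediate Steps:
m(r) = (6 + r)²/2
(128 + m(1/6 + 1/((-3 + 4)/(4 + 5))))² = (128 + (6 + (1/6 + 1/((-3 + 4)/(4 + 5))))²/2)² = (128 + (6 + (1*(⅙) + 1/(1/9)))²/2)² = (128 + (6 + (⅙ + 1/(1*(⅑))))²/2)² = (128 + (6 + (⅙ + 1/(⅑)))²/2)² = (128 + (6 + (⅙ + 1*9))²/2)² = (128 + (6 + (⅙ + 9))²/2)² = (128 + (6 + 55/6)²/2)² = (128 + (91/6)²/2)² = (128 + (½)*(8281/36))² = (128 + 8281/72)² = (17497/72)² = 306145009/5184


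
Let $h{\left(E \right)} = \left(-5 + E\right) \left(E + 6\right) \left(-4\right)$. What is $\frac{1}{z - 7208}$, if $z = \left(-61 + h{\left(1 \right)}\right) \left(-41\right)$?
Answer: $- \frac{1}{9299} \approx -0.00010754$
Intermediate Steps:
$h{\left(E \right)} = \left(-24 - 4 E\right) \left(-5 + E\right)$ ($h{\left(E \right)} = \left(-5 + E\right) \left(6 + E\right) \left(-4\right) = \left(-5 + E\right) \left(-24 - 4 E\right) = \left(-24 - 4 E\right) \left(-5 + E\right)$)
$z = -2091$ ($z = \left(-61 - \left(-116 + 4\right)\right) \left(-41\right) = \left(-61 - -112\right) \left(-41\right) = \left(-61 + 112\right) \left(-41\right) = 51 \left(-41\right) = -2091$)
$\frac{1}{z - 7208} = \frac{1}{-2091 - 7208} = \frac{1}{-9299} = - \frac{1}{9299}$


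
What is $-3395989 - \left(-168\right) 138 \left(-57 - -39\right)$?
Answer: $-3813301$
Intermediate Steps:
$-3395989 - \left(-168\right) 138 \left(-57 - -39\right) = -3395989 - - 23184 \left(-57 + 39\right) = -3395989 - \left(-23184\right) \left(-18\right) = -3395989 - 417312 = -3813301$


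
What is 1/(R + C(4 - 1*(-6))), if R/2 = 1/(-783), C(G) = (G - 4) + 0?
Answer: 783/4696 ≈ 0.16674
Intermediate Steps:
C(G) = -4 + G (C(G) = (-4 + G) + 0 = -4 + G)
R = -2/783 (R = 2/(-783) = 2*(-1/783) = -2/783 ≈ -0.0025543)
1/(R + C(4 - 1*(-6))) = 1/(-2/783 + (-4 + (4 - 1*(-6)))) = 1/(-2/783 + (-4 + (4 + 6))) = 1/(-2/783 + (-4 + 10)) = 1/(-2/783 + 6) = 1/(4696/783) = 783/4696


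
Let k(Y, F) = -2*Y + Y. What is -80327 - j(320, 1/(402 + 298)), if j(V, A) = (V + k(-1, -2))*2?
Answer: -80969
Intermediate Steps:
k(Y, F) = -Y
j(V, A) = 2 + 2*V (j(V, A) = (V - 1*(-1))*2 = (V + 1)*2 = (1 + V)*2 = 2 + 2*V)
-80327 - j(320, 1/(402 + 298)) = -80327 - (2 + 2*320) = -80327 - (2 + 640) = -80327 - 1*642 = -80327 - 642 = -80969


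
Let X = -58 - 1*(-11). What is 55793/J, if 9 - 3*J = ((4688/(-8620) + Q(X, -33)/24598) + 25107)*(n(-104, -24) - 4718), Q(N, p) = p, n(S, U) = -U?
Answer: 4436270761755/3123529315368178 ≈ 0.0014203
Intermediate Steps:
X = -47 (X = -58 + 11 = -47)
J = 3123529315368178/79513035 (J = 3 - ((4688/(-8620) - 33/24598) + 25107)*(-1*(-24) - 4718)/3 = 3 - ((4688*(-1/8620) - 33*1/24598) + 25107)*(24 - 4718)/3 = 3 - ((-1172/2155 - 33/24598) + 25107)*(-4694)/3 = 3 - (-28899971/53008690 + 25107)*(-4694)/3 = 3 - 1330860279859*(-4694)/159026070 = 3 - 1/3*(-3123529076829073/26504345) = 3 + 3123529076829073/79513035 = 3123529315368178/79513035 ≈ 3.9283e+7)
55793/J = 55793/(3123529315368178/79513035) = 55793*(79513035/3123529315368178) = 4436270761755/3123529315368178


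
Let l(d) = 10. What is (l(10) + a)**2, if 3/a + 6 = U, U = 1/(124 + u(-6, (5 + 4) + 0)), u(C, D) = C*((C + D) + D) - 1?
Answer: 8392609/93025 ≈ 90.219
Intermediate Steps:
u(C, D) = -1 + C*(C + 2*D) (u(C, D) = C*(C + 2*D) - 1 = -1 + C*(C + 2*D))
U = 1/51 (U = 1/(124 + (-1 + (-6)**2 + 2*(-6)*((5 + 4) + 0))) = 1/(124 + (-1 + 36 + 2*(-6)*(9 + 0))) = 1/(124 + (-1 + 36 + 2*(-6)*9)) = 1/(124 + (-1 + 36 - 108)) = 1/(124 - 73) = 1/51 ≈ 0.019608)
a = -153/305 (a = 3/(-6 + 1/51) = 3/(-305/51) = 3*(-51/305) = -153/305 ≈ -0.50164)
(l(10) + a)**2 = (10 - 153/305)**2 = (2897/305)**2 = 8392609/93025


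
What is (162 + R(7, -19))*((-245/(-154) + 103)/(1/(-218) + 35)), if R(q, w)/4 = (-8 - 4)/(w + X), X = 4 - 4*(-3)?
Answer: 14881334/27973 ≈ 531.99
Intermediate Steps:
X = 16 (X = 4 + 12 = 16)
R(q, w) = -48/(16 + w) (R(q, w) = 4*((-8 - 4)/(w + 16)) = 4*(-12/(16 + w)) = -48/(16 + w))
(162 + R(7, -19))*((-245/(-154) + 103)/(1/(-218) + 35)) = (162 - 48/(16 - 19))*((-245/(-154) + 103)/(1/(-218) + 35)) = (162 - 48/(-3))*((-245*(-1/154) + 103)/(-1/218 + 35)) = (162 - 48*(-⅓))*((35/22 + 103)/(7629/218)) = (162 + 16)*((2301/22)*(218/7629)) = 178*(83603/27973) = 14881334/27973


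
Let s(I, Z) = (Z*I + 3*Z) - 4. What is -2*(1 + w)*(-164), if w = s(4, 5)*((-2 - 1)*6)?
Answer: -182696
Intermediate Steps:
s(I, Z) = -4 + 3*Z + I*Z (s(I, Z) = (I*Z + 3*Z) - 4 = (3*Z + I*Z) - 4 = -4 + 3*Z + I*Z)
w = -558 (w = (-4 + 3*5 + 4*5)*((-2 - 1)*6) = (-4 + 15 + 20)*(-3*6) = 31*(-18) = -558)
-2*(1 + w)*(-164) = -2*(1 - 558)*(-164) = -2*(-557)*(-164) = 1114*(-164) = -182696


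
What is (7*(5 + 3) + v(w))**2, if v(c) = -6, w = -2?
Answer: 2500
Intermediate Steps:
(7*(5 + 3) + v(w))**2 = (7*(5 + 3) - 6)**2 = (7*8 - 6)**2 = (56 - 6)**2 = 50**2 = 2500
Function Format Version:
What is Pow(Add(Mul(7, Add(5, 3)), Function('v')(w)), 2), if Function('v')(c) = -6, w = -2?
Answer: 2500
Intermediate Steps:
Pow(Add(Mul(7, Add(5, 3)), Function('v')(w)), 2) = Pow(Add(Mul(7, Add(5, 3)), -6), 2) = Pow(Add(Mul(7, 8), -6), 2) = Pow(Add(56, -6), 2) = Pow(50, 2) = 2500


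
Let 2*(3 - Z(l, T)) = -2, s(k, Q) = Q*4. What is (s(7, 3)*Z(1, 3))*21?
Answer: 1008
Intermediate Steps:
s(k, Q) = 4*Q
Z(l, T) = 4 (Z(l, T) = 3 - 1/2*(-2) = 3 + 1 = 4)
(s(7, 3)*Z(1, 3))*21 = ((4*3)*4)*21 = (12*4)*21 = 48*21 = 1008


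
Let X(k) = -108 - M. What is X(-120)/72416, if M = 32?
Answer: -35/18104 ≈ -0.0019333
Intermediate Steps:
X(k) = -140 (X(k) = -108 - 1*32 = -108 - 32 = -140)
X(-120)/72416 = -140/72416 = -140*1/72416 = -35/18104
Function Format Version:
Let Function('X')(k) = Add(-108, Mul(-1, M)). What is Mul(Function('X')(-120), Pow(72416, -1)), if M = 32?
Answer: Rational(-35, 18104) ≈ -0.0019333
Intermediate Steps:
Function('X')(k) = -140 (Function('X')(k) = Add(-108, Mul(-1, 32)) = Add(-108, -32) = -140)
Mul(Function('X')(-120), Pow(72416, -1)) = Mul(-140, Pow(72416, -1)) = Mul(-140, Rational(1, 72416)) = Rational(-35, 18104)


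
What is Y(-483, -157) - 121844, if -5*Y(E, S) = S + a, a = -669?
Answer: -608394/5 ≈ -1.2168e+5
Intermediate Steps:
Y(E, S) = 669/5 - S/5 (Y(E, S) = -(S - 669)/5 = -(-669 + S)/5 = 669/5 - S/5)
Y(-483, -157) - 121844 = (669/5 - ⅕*(-157)) - 121844 = (669/5 + 157/5) - 121844 = 826/5 - 121844 = -608394/5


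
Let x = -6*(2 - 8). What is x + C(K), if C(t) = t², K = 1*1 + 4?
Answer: 61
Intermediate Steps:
K = 5 (K = 1 + 4 = 5)
x = 36 (x = -6*(-6) = 36)
x + C(K) = 36 + 5² = 36 + 25 = 61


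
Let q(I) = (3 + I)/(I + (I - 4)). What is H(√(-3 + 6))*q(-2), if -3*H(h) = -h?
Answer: -√3/24 ≈ -0.072169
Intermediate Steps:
q(I) = (3 + I)/(-4 + 2*I) (q(I) = (3 + I)/(I + (-4 + I)) = (3 + I)/(-4 + 2*I))
H(h) = h/3 (H(h) = -(-1)*h/3 = h/3)
H(√(-3 + 6))*q(-2) = (√(-3 + 6)/3)*((3 - 2)/(2*(-2 - 2))) = (√3/3)*((½)*1/(-4)) = (√3/3)*((½)*(-¼)*1) = (√3/3)*(-⅛) = -√3/24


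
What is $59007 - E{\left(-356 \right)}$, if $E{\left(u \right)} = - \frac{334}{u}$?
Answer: $\frac{10503079}{178} \approx 59006.0$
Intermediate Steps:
$59007 - E{\left(-356 \right)} = 59007 - - \frac{334}{-356} = 59007 - \left(-334\right) \left(- \frac{1}{356}\right) = 59007 - \frac{167}{178} = \frac{10503079}{178}$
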